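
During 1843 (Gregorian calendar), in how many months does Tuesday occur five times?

A month of length L has five Tuesdays iff its first Tuesday is on day ≤ L−28 (so day 1–3 in a 31-day month, 1–2 in a 30-day month, day 1 in a leap February).
Checking each month of 1843: Jan starts Sun (31d) ✓; Feb starts Wed (28d); Mar starts Wed (31d); Apr starts Sat (30d); May starts Mon (31d) ✓; Jun starts Thu (30d); Jul starts Sat (31d); Aug starts Tue (31d) ✓; Sep starts Fri (30d); Oct starts Sun (31d) ✓; Nov starts Wed (30d); Dec starts Fri (31d).
Five-Tuesday months: January, May, August, October → 4.

4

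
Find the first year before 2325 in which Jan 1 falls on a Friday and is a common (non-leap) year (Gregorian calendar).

2315

Jan 1 advances by 2 weekdays after a leap year and by 1 after a common year.
2325: Jan 1 is Thursday.
2324: Tuesday (leap)
2323: Monday
2322: Sunday
2321: Saturday
2320: Thursday (leap)
2319: Wednesday
2318: Tuesday
2317: Monday
2316: Saturday (leap)
2315: Friday
2315 begins on a Friday and is a common year.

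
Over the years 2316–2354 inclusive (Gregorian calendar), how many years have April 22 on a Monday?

Track April 22's weekday year by year (advancing +1, or +2 across a Feb 29):
  2316: Sat  2317: Sun (+1)  2318: Mon (+1) ✓  2319: Tue (+1)  2320: Thu (+2)
  2321: Fri (+1)  2322: Sat (+1)  2323: Sun (+1)  2324: Tue (+2)  2325: Wed (+1)
  2326: Thu (+1)  2327: Fri (+1)  2328: Sun (+2)  2329: Mon (+1) ✓  … (11 more years) …
  2341: Tue (+1)  2342: Wed (+1)  2343: Thu (+1)  2344: Sat (+2)  2345: Sun (+1)
  2346: Mon (+1) ✓  2347: Tue (+1)  2348: Thu (+2)  2349: Fri (+1)  2350: Sat (+1)
  2351: Sun (+1)  2352: Tue (+2)  2353: Wed (+1)  2354: Thu (+1)
Monday years: 2318, 2329, 2335, 2340, 2346 — 5 in total.

5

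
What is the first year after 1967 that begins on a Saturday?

Jan 1 advances by 2 weekdays after a leap year and by 1 after a common year.
1967: Jan 1 is Sunday.
1968: Monday (leap)
1969: Wednesday
1970: Thursday
1971: Friday
1972: Saturday (leap)
1972 begins on a Saturday

1972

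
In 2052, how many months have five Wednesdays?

A month of length L has five Wednesdays iff its first Wednesday is on day ≤ L−28 (so day 1–3 in a 31-day month, 1–2 in a 30-day month, day 1 in a leap February).
Checking each month of 2052: Jan starts Mon (31d) ✓; Feb starts Thu (29d); Mar starts Fri (31d); Apr starts Mon (30d); May starts Wed (31d) ✓; Jun starts Sat (30d); Jul starts Mon (31d) ✓; Aug starts Thu (31d); Sep starts Sun (30d); Oct starts Tue (31d) ✓; Nov starts Fri (30d); Dec starts Sun (31d).
Five-Wednesday months: January, May, July, October → 4.

4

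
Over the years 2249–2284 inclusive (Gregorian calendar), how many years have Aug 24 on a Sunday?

Track Aug 24's weekday year by year (advancing +1, or +2 across a Feb 29):
  2249: Fri  2250: Sat (+1)  2251: Sun (+1) ✓  2252: Tue (+2)  2253: Wed (+1)
  2254: Thu (+1)  2255: Fri (+1)  2256: Sun (+2) ✓  2257: Mon (+1)  2258: Tue (+1)
  2259: Wed (+1)  2260: Fri (+2)  2261: Sat (+1)  2262: Sun (+1) ✓  … (8 more years) …
  2271: Thu (+1)  2272: Sat (+2)  2273: Sun (+1) ✓  2274: Mon (+1)  2275: Tue (+1)
  2276: Thu (+2)  2277: Fri (+1)  2278: Sat (+1)  2279: Sun (+1) ✓  2280: Tue (+2)
  2281: Wed (+1)  2282: Thu (+1)  2283: Fri (+1)  2284: Sun (+2) ✓
Sunday years: 2251, 2256, 2262, 2273, 2279, 2284 — 6 in total.

6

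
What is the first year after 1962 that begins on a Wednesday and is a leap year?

Jan 1 advances by 2 weekdays after a leap year and by 1 after a common year.
1962: Jan 1 is Monday.
1963: Tuesday
1964: Wednesday (leap)
1964 begins on a Wednesday and is a leap year.

1964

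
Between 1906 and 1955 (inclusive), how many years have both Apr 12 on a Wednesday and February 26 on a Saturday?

Check each year's weekday for Apr 12 and February 26:
  1906: Thu/Mon  1907: Fri/Tue  1908: Sun/Wed  1909: Mon/Fri  1910: Tue/Sat  1911: Wed/Sun  1912: Fri/Mon  1913: Sat/Wed  1914: Sun/Thu  1915: Mon/Fri  1916: Wed/Sat ✓  1917: Thu/Mon  1918: Fri/Tue  1919: Sat/Wed  …(22 more)…  1942: Sun/Thu  1943: Mon/Fri  1944: Wed/Sat ✓  1945: Thu/Mon  1946: Fri/Tue  1947: Sat/Wed  1948: Mon/Thu  1949: Tue/Sat  1950: Wed/Sun  1951: Thu/Mon  1952: Sat/Tue  1953: Sun/Thu  1954: Mon/Fri  1955: Tue/Sat
Both conditions hold in: 1916, 1944 — 2.

2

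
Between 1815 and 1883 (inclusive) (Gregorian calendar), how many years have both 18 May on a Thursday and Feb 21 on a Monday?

Check each year's weekday for 18 May and Feb 21:
  1815: Thu/Tue  1816: Sat/Wed  1817: Sun/Fri  1818: Mon/Sat  1819: Tue/Sun  1820: Thu/Mon ✓  1821: Fri/Wed  1822: Sat/Thu  1823: Sun/Fri  1824: Tue/Sat  1825: Wed/Mon  1826: Thu/Tue  1827: Fri/Wed  1828: Sun/Thu  …(41 more)…  1870: Wed/Mon  1871: Thu/Tue  1872: Sat/Wed  1873: Sun/Fri  1874: Mon/Sat  1875: Tue/Sun  1876: Thu/Mon ✓  1877: Fri/Wed  1878: Sat/Thu  1879: Sun/Fri  1880: Tue/Sat  1881: Wed/Mon  1882: Thu/Tue  1883: Fri/Wed
Both conditions hold in: 1820, 1848, 1876 — 3.

3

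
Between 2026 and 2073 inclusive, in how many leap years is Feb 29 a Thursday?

Leap years in 2026–2073: 12 of them.
Feb 29 weekday advances by 5 (mod 7) from one leap year to the next four years later (or differs when a century non-leap intervenes).
Leap-day weekdays: 2028:Tue 2032:Sun 2036:Fri 2040:Wed 2044:Mon 2048:Sat 2052:Thu✓ 2056:Tue 2060:Sun 2064:Fri 2068:Wed 2072:Mon
Thursday: 2052 → 1.

1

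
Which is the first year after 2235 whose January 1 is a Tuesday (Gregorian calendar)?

2239

Jan 1 advances by 2 weekdays after a leap year and by 1 after a common year.
2235: Jan 1 is Thursday.
2236: Friday (leap)
2237: Sunday
2238: Monday
2239: Tuesday
2239 begins on a Tuesday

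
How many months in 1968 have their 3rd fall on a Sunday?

2

Check the 3rd of each month of 1968: Jan 3: Wed, Feb 3: Sat, Mar 3: Sun, Apr 3: Wed, May 3: Fri, Jun 3: Mon, Jul 3: Wed, Aug 3: Sat, Sep 3: Tue, Oct 3: Thu, Nov 3: Sun, Dec 3: Tue.
Sunday occurs in March, November — 2 months.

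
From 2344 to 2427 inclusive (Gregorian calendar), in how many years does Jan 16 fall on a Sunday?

12

Track Jan 16's weekday year by year (advancing +1, or +2 across a Feb 29):
  2344: Sun ✓  2345: Tue (+2)  2346: Wed (+1)  2347: Thu (+1)  2348: Fri (+1)
  2349: Sun (+2) ✓  2350: Mon (+1)  2351: Tue (+1)  2352: Wed (+1)  2353: Fri (+2)
  2354: Sat (+1)  2355: Sun (+1) ✓  2356: Mon (+1)  2357: Wed (+2)  … (56 more years) …
  2414: Thu (+1)  2415: Fri (+1)  2416: Sat (+1)  2417: Mon (+2)  2418: Tue (+1)
  2419: Wed (+1)  2420: Thu (+1)  2421: Sat (+2)  2422: Sun (+1) ✓  2423: Mon (+1)
  2424: Tue (+1)  2425: Thu (+2)  2426: Fri (+1)  2427: Sat (+1)
Sunday years: 2344, 2349, 2355, 2366, 2372, 2377, 2383, 2394, 2400, 2405, 2411, 2422 — 12 in total.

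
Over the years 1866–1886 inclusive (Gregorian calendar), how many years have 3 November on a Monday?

3

Track 3 November's weekday year by year (advancing +1, or +2 across a Feb 29):
  1866: Sat  1867: Sun (+1)  1868: Tue (+2)  1869: Wed (+1)  1870: Thu (+1)
  1871: Fri (+1)  1872: Sun (+2)  1873: Mon (+1) ✓  1874: Tue (+1)  1875: Wed (+1)
  1876: Fri (+2)  1877: Sat (+1)  1878: Sun (+1)  1879: Mon (+1) ✓  1880: Wed (+2)
  1881: Thu (+1)  1882: Fri (+1)  1883: Sat (+1)  1884: Mon (+2) ✓  1885: Tue (+1)
  1886: Wed (+1)
Monday years: 1873, 1879, 1884 — 3 in total.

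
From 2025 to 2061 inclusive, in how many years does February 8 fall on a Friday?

Track February 8's weekday year by year (advancing +1, or +2 across a Feb 29):
  2025: Sat  2026: Sun (+1)  2027: Mon (+1)  2028: Tue (+1)  2029: Thu (+2)
  2030: Fri (+1) ✓  2031: Sat (+1)  2032: Sun (+1)  2033: Tue (+2)  2034: Wed (+1)
  2035: Thu (+1)  2036: Fri (+1) ✓  2037: Sun (+2)  2038: Mon (+1)  … (9 more years) …
  2048: Sat (+1)  2049: Mon (+2)  2050: Tue (+1)  2051: Wed (+1)  2052: Thu (+1)
  2053: Sat (+2)  2054: Sun (+1)  2055: Mon (+1)  2056: Tue (+1)  2057: Thu (+2)
  2058: Fri (+1) ✓  2059: Sat (+1)  2060: Sun (+1)  2061: Tue (+2)
Friday years: 2030, 2036, 2041, 2047, 2058 — 5 in total.

5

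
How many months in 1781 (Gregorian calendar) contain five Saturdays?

4

A month of length L has five Saturdays iff its first Saturday is on day ≤ L−28 (so day 1–3 in a 31-day month, 1–2 in a 30-day month, day 1 in a leap February).
Checking each month of 1781: Jan starts Mon (31d); Feb starts Thu (28d); Mar starts Thu (31d) ✓; Apr starts Sun (30d); May starts Tue (31d); Jun starts Fri (30d) ✓; Jul starts Sun (31d); Aug starts Wed (31d); Sep starts Sat (30d) ✓; Oct starts Mon (31d); Nov starts Thu (30d); Dec starts Sat (31d) ✓.
Five-Saturday months: March, June, September, December → 4.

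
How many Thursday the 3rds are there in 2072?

2

Check the 3rd of each month of 2072: Jan 3: Sun, Feb 3: Wed, Mar 3: Thu, Apr 3: Sun, May 3: Tue, Jun 3: Fri, Jul 3: Sun, Aug 3: Wed, Sep 3: Sat, Oct 3: Mon, Nov 3: Thu, Dec 3: Sat.
Thursday occurs in March, November — 2 months.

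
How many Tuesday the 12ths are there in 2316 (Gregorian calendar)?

Check the 12th of each month of 2316: Jan 12: Wed, Feb 12: Sat, Mar 12: Sun, Apr 12: Wed, May 12: Fri, Jun 12: Mon, Jul 12: Wed, Aug 12: Sat, Sep 12: Tue, Oct 12: Thu, Nov 12: Sun, Dec 12: Tue.
Tuesday occurs in September, December — 2 months.

2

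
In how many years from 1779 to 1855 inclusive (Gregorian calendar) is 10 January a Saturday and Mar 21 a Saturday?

Check each year's weekday for 10 January and Mar 21:
  1779: Sun/Sun  1780: Mon/Tue  1781: Wed/Wed  1782: Thu/Thu  1783: Fri/Fri  1784: Sat/Sun  1785: Mon/Mon  1786: Tue/Tue  1787: Wed/Wed  1788: Thu/Fri  1789: Sat/Sat ✓  1790: Sun/Sun  1791: Mon/Mon  1792: Tue/Wed  …(49 more)…  1842: Mon/Mon  1843: Tue/Tue  1844: Wed/Thu  1845: Fri/Fri  1846: Sat/Sat ✓  1847: Sun/Sun  1848: Mon/Tue  1849: Wed/Wed  1850: Thu/Thu  1851: Fri/Fri  1852: Sat/Sun  1853: Mon/Mon  1854: Tue/Tue  1855: Wed/Wed
Both conditions hold in: 1789, 1795, 1801, 1807, 1818, 1829, 1835, 1846 — 8.

8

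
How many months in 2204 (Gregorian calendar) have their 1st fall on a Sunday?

3

Check the 1st of each month of 2204: Jan 1: Sun, Feb 1: Wed, Mar 1: Thu, Apr 1: Sun, May 1: Tue, Jun 1: Fri, Jul 1: Sun, Aug 1: Wed, Sep 1: Sat, Oct 1: Mon, Nov 1: Thu, Dec 1: Sat.
Sunday occurs in January, April, July — 3 months.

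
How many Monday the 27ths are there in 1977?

Check the 27th of each month of 1977: Jan 27: Thu, Feb 27: Sun, Mar 27: Sun, Apr 27: Wed, May 27: Fri, Jun 27: Mon, Jul 27: Wed, Aug 27: Sat, Sep 27: Tue, Oct 27: Thu, Nov 27: Sun, Dec 27: Tue.
Monday occurs in June — 1 month.

1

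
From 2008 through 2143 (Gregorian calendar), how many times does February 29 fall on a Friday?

Leap years in 2008–2143: 33 of them.
Feb 29 weekday advances by 5 (mod 7) from one leap year to the next four years later (or differs when a century non-leap intervenes).
Leap-day weekdays: 2008:Fri✓ 2012:Wed 2016:Mon 2020:Sat 2024:Thu 2028:Tue 2032:Sun 2036:Fri✓ 2040:Wed 2044:Mon 2048:Sat 2052:Thu 2056:Tue …(7 more)… 2088:Sun 2092:Fri✓ 2096:Wed 2104:Fri✓ 2108:Wed 2112:Mon 2116:Sat 2120:Thu 2124:Tue 2128:Sun 2132:Fri✓ 2136:Wed 2140:Mon
Friday: 2008, 2036, 2064, 2092, 2104, 2132 → 6.

6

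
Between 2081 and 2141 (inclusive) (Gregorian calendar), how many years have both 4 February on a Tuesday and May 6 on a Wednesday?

1

Check each year's weekday for 4 February and May 6:
  2081: Tue/Tue  2082: Wed/Wed  2083: Thu/Thu  2084: Fri/Sat  2085: Sun/Sun  2086: Mon/Mon  2087: Tue/Tue  2088: Wed/Thu  2089: Fri/Fri  2090: Sat/Sat  2091: Sun/Sun  2092: Mon/Tue  2093: Wed/Wed  2094: Thu/Thu  …(33 more)…  2128: Wed/Thu  2129: Fri/Fri  2130: Sat/Sat  2131: Sun/Sun  2132: Mon/Tue  2133: Wed/Wed  2134: Thu/Thu  2135: Fri/Fri  2136: Sat/Sun  2137: Mon/Mon  2138: Tue/Tue  2139: Wed/Wed  2140: Thu/Fri  2141: Sat/Sat
Both conditions hold in: 2116 — 1.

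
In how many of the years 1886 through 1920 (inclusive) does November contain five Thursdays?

November has 30 days; it has five Thursdays when Thursday falls among the first (month-length − 28) days — i.e. when November 1 is one of Thursday/Wednesday.
November 1 by year: 1886:Mon 1887:Tue 1888:Thu✓ 1889:Fri 1890:Sat 1891:Sun 1892:Tue 1893:Wed✓ 1894:Thu✓ 1895:Fri 1896:Sun 1897:Mon 1898:Tue 1899:Wed✓ 1900:Thu✓ …(5 more)… 1906:Thu✓ 1907:Fri 1908:Sun 1909:Mon 1910:Tue 1911:Wed✓ 1912:Fri 1913:Sat 1914:Sun 1915:Mon 1916:Wed✓ 1917:Thu✓ 1918:Fri 1919:Sat 1920:Mon
Years with five Thursdays: 1888, 1893, 1894, 1899, 1900, 1905, 1906, 1911, 1916, 1917 → 10.

10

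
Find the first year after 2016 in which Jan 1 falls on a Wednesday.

2020

Jan 1 advances by 2 weekdays after a leap year and by 1 after a common year.
2016: Jan 1 is Friday (leap).
2017: Sunday
2018: Monday
2019: Tuesday
2020: Wednesday (leap)
2020 begins on a Wednesday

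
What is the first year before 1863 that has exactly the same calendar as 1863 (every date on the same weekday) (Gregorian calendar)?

1857

Two years share a calendar iff Jan 1 falls on the same weekday and both are leap or both are common. 1863: Jan 1 is Thursday, common year.
1862: Jan 1 Wednesday, common
1861: Jan 1 Tuesday, common
1860: Jan 1 Sunday, leap
1859: Jan 1 Saturday, common
1858: Jan 1 Friday, common
1857: Jan 1 Thursday, common
1857 matches on both conditions.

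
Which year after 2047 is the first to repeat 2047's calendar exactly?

2058

Two years share a calendar iff Jan 1 falls on the same weekday and both are leap or both are common. 2047: Jan 1 is Tuesday, common year.
2048: Jan 1 Wednesday, leap
2049: Jan 1 Friday, common
2050: Jan 1 Saturday, common
2051: Jan 1 Sunday, common
2052: Jan 1 Monday, leap
2053: Jan 1 Wednesday, common
2054: Jan 1 Thursday, common
2055: Jan 1 Friday, common
2056: Jan 1 Saturday, leap
2057: Jan 1 Monday, common
2058: Jan 1 Tuesday, common
2058 matches on both conditions.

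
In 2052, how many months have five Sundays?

A month of length L has five Sundays iff its first Sunday is on day ≤ L−28 (so day 1–3 in a 31-day month, 1–2 in a 30-day month, day 1 in a leap February).
Checking each month of 2052: Jan starts Mon (31d); Feb starts Thu (29d); Mar starts Fri (31d) ✓; Apr starts Mon (30d); May starts Wed (31d); Jun starts Sat (30d) ✓; Jul starts Mon (31d); Aug starts Thu (31d); Sep starts Sun (30d) ✓; Oct starts Tue (31d); Nov starts Fri (30d); Dec starts Sun (31d) ✓.
Five-Sunday months: March, June, September, December → 4.

4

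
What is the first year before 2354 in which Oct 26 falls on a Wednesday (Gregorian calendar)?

2349

From one year to the next, a fixed date's weekday advances by 1, or by 2 when a Feb 29 lies between the two dates.
2354: October 26 is Tuesday.
2353: Monday (−1)
2352: Sunday (−1)
2351: Friday (−2)
2350: Thursday (−1)
2349: Wednesday (−1)
Oct 26 falls on a Wednesday in 2349.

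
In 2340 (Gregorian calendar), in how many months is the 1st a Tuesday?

1

Check the 1st of each month of 2340: Jan 1: Mon, Feb 1: Thu, Mar 1: Fri, Apr 1: Mon, May 1: Wed, Jun 1: Sat, Jul 1: Mon, Aug 1: Thu, Sep 1: Sun, Oct 1: Tue, Nov 1: Fri, Dec 1: Sun.
Tuesday occurs in October — 1 month.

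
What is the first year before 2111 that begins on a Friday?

Jan 1 advances by 2 weekdays after a leap year and by 1 after a common year.
2111: Jan 1 is Thursday.
2110: Wednesday
2109: Tuesday
2108: Sunday (leap)
2107: Saturday
2106: Friday
2106 begins on a Friday

2106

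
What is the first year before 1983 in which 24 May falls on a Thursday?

1979

From one year to the next, a fixed date's weekday advances by 1, or by 2 when a Feb 29 lies between the two dates.
1983: May 24 is Tuesday.
1982: Monday (−1)
1981: Sunday (−1)
1980: Saturday (−1)
1979: Thursday (−2)
24 May falls on a Thursday in 1979.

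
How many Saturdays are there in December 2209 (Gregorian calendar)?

5

December 2209 has 31 days and begins on Friday.
The first Saturday is December 2.
Saturdays fall on 2, 9, 16, 23, 30 — that's 5.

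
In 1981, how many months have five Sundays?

4

A month of length L has five Sundays iff its first Sunday is on day ≤ L−28 (so day 1–3 in a 31-day month, 1–2 in a 30-day month, day 1 in a leap February).
Checking each month of 1981: Jan starts Thu (31d); Feb starts Sun (28d); Mar starts Sun (31d) ✓; Apr starts Wed (30d); May starts Fri (31d) ✓; Jun starts Mon (30d); Jul starts Wed (31d); Aug starts Sat (31d) ✓; Sep starts Tue (30d); Oct starts Thu (31d); Nov starts Sun (30d) ✓; Dec starts Tue (31d).
Five-Sunday months: March, May, August, November → 4.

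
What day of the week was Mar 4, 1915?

Thursday

January 1, 1915 is a Friday.
March 4 is day 63 of the year, i.e. 62 days after Jan 1.
62 mod 7 = 6, so advance 6 weekdays from Friday: Thursday.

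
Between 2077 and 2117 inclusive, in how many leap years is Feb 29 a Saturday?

1

Leap years in 2077–2117: 9 of them.
Feb 29 weekday advances by 5 (mod 7) from one leap year to the next four years later (or differs when a century non-leap intervenes).
Leap-day weekdays: 2080:Thu 2084:Tue 2088:Sun 2092:Fri 2096:Wed 2104:Fri 2108:Wed 2112:Mon 2116:Sat✓
Saturday: 2116 → 1.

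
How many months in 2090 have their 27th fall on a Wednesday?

Check the 27th of each month of 2090: Jan 27: Fri, Feb 27: Mon, Mar 27: Mon, Apr 27: Thu, May 27: Sat, Jun 27: Tue, Jul 27: Thu, Aug 27: Sun, Sep 27: Wed, Oct 27: Fri, Nov 27: Mon, Dec 27: Wed.
Wednesday occurs in September, December — 2 months.

2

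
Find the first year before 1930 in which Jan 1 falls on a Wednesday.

1919

Jan 1 advances by 2 weekdays after a leap year and by 1 after a common year.
1930: Jan 1 is Wednesday.
1929: Tuesday
1928: Sunday (leap)
1927: Saturday
1926: Friday
1925: Thursday
1924: Tuesday (leap)
1923: Monday
1922: Sunday
1921: Saturday
1920: Thursday (leap)
1919: Wednesday
1919 begins on a Wednesday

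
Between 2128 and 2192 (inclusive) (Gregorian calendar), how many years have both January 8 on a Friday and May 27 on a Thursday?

7

Check each year's weekday for January 8 and May 27:
  2128: Thu/Thu  2129: Sat/Fri  2130: Sun/Sat  2131: Mon/Sun  2132: Tue/Tue  2133: Thu/Wed  2134: Fri/Thu ✓  2135: Sat/Fri  2136: Sun/Sun  2137: Tue/Mon  2138: Wed/Tue  2139: Thu/Wed  2140: Fri/Fri  2141: Sun/Sat  …(37 more)…  2179: Fri/Thu ✓  2180: Sat/Sat  2181: Mon/Sun  2182: Tue/Mon  2183: Wed/Tue  2184: Thu/Thu  2185: Sat/Fri  2186: Sun/Sat  2187: Mon/Sun  2188: Tue/Tue  2189: Thu/Wed  2190: Fri/Thu ✓  2191: Sat/Fri  2192: Sun/Sun
Both conditions hold in: 2134, 2145, 2151, 2162, 2173, 2179, 2190 — 7.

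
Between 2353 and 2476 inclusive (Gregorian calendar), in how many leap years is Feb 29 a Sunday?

Leap years in 2353–2476: 31 of them.
Feb 29 weekday advances by 5 (mod 7) from one leap year to the next four years later (or differs when a century non-leap intervenes).
Leap-day weekdays: 2356:Wed 2360:Mon 2364:Sat 2368:Thu 2372:Tue 2376:Sun✓ 2380:Fri 2384:Wed 2388:Mon 2392:Sat 2396:Thu 2400:Tue 2404:Sun✓ …(5 more)… 2428:Tue 2432:Sun✓ 2436:Fri 2440:Wed 2444:Mon 2448:Sat 2452:Thu 2456:Tue 2460:Sun✓ 2464:Fri 2468:Wed 2472:Mon 2476:Sat
Sunday: 2376, 2404, 2432, 2460 → 4.

4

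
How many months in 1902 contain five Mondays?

4

A month of length L has five Mondays iff its first Monday is on day ≤ L−28 (so day 1–3 in a 31-day month, 1–2 in a 30-day month, day 1 in a leap February).
Checking each month of 1902: Jan starts Wed (31d); Feb starts Sat (28d); Mar starts Sat (31d) ✓; Apr starts Tue (30d); May starts Thu (31d); Jun starts Sun (30d) ✓; Jul starts Tue (31d); Aug starts Fri (31d); Sep starts Mon (30d) ✓; Oct starts Wed (31d); Nov starts Sat (30d); Dec starts Mon (31d) ✓.
Five-Monday months: March, June, September, December → 4.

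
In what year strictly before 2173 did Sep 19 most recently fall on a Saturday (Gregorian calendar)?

From one year to the next, a fixed date's weekday advances by 1, or by 2 when a Feb 29 lies between the two dates.
2173: September 19 is Sunday.
2172: Saturday (−1)
Sep 19 falls on a Saturday in 2172.

2172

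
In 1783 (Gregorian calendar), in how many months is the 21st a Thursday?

1

Check the 21st of each month of 1783: Jan 21: Tue, Feb 21: Fri, Mar 21: Fri, Apr 21: Mon, May 21: Wed, Jun 21: Sat, Jul 21: Mon, Aug 21: Thu, Sep 21: Sun, Oct 21: Tue, Nov 21: Fri, Dec 21: Sun.
Thursday occurs in August — 1 month.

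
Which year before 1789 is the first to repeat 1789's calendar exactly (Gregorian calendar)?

1778

Two years share a calendar iff Jan 1 falls on the same weekday and both are leap or both are common. 1789: Jan 1 is Thursday, common year.
1788: Jan 1 Tuesday, leap
1787: Jan 1 Monday, common
1786: Jan 1 Sunday, common
1785: Jan 1 Saturday, common
1784: Jan 1 Thursday, leap
1783: Jan 1 Wednesday, common
1782: Jan 1 Tuesday, common
1781: Jan 1 Monday, common
1780: Jan 1 Saturday, leap
1779: Jan 1 Friday, common
1778: Jan 1 Thursday, common
1778 matches on both conditions.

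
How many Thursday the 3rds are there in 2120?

1

Check the 3rd of each month of 2120: Jan 3: Wed, Feb 3: Sat, Mar 3: Sun, Apr 3: Wed, May 3: Fri, Jun 3: Mon, Jul 3: Wed, Aug 3: Sat, Sep 3: Tue, Oct 3: Thu, Nov 3: Sun, Dec 3: Tue.
Thursday occurs in October — 1 month.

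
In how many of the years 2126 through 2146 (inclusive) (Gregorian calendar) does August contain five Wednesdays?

August has 31 days; it has five Wednesdays when Wednesday falls among the first (month-length − 28) days — i.e. when August 1 is one of Wednesday/Tuesday/Monday.
August 1 by year: 2126:Thu 2127:Fri 2128:Sun 2129:Mon✓ 2130:Tue✓ 2131:Wed✓ 2132:Fri 2133:Sat 2134:Sun 2135:Mon✓ 2136:Wed✓ 2137:Thu 2138:Fri 2139:Sat 2140:Mon✓ 2141:Tue✓ 2142:Wed✓ 2143:Thu 2144:Sat 2145:Sun 2146:Mon✓
Years with five Wednesdays: 2129, 2130, 2131, 2135, 2136, 2140, 2141, 2142, 2146 → 9.

9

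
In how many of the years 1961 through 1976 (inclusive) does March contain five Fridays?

8

March has 31 days; it has five Fridays when Friday falls among the first (month-length − 28) days — i.e. when March 1 is one of Friday/Thursday/Wednesday.
March 1 by year: 1961:Wed✓ 1962:Thu✓ 1963:Fri✓ 1964:Sun 1965:Mon 1966:Tue 1967:Wed✓ 1968:Fri✓ 1969:Sat 1970:Sun 1971:Mon 1972:Wed✓ 1973:Thu✓ 1974:Fri✓ 1975:Sat 1976:Mon
Years with five Fridays: 1961, 1962, 1963, 1967, 1968, 1972, 1973, 1974 → 8.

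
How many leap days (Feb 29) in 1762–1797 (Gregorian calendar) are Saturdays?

Leap years in 1762–1797: 9 of them.
Feb 29 weekday advances by 5 (mod 7) from one leap year to the next four years later (or differs when a century non-leap intervenes).
Leap-day weekdays: 1764:Wed 1768:Mon 1772:Sat✓ 1776:Thu 1780:Tue 1784:Sun 1788:Fri 1792:Wed 1796:Mon
Saturday: 1772 → 1.

1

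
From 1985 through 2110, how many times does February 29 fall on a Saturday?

Leap years in 1985–2110: 30 of them.
Feb 29 weekday advances by 5 (mod 7) from one leap year to the next four years later (or differs when a century non-leap intervenes).
Leap-day weekdays: 1988:Mon 1992:Sat✓ 1996:Thu 2000:Tue 2004:Sun 2008:Fri 2012:Wed 2016:Mon 2020:Sat✓ 2024:Thu 2028:Tue 2032:Sun 2036:Fri …(4 more)… 2056:Tue 2060:Sun 2064:Fri 2068:Wed 2072:Mon 2076:Sat✓ 2080:Thu 2084:Tue 2088:Sun 2092:Fri 2096:Wed 2104:Fri 2108:Wed
Saturday: 1992, 2020, 2048, 2076 → 4.

4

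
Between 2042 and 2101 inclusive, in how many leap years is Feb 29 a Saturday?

2

Leap years in 2042–2101: 14 of them.
Feb 29 weekday advances by 5 (mod 7) from one leap year to the next four years later (or differs when a century non-leap intervenes).
Leap-day weekdays: 2044:Mon 2048:Sat✓ 2052:Thu 2056:Tue 2060:Sun 2064:Fri 2068:Wed 2072:Mon 2076:Sat✓ 2080:Thu 2084:Tue 2088:Sun 2092:Fri 2096:Wed
Saturday: 2048, 2076 → 2.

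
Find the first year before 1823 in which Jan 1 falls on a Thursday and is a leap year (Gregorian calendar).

Jan 1 advances by 2 weekdays after a leap year and by 1 after a common year.
1823: Jan 1 is Wednesday.
1822: Tuesday
1821: Monday
1820: Saturday (leap)
1819: Friday
1818: Thursday
1817: Wednesday
1816: Monday (leap)
1815: Sunday
1814: Saturday
1813: Friday
1812: Wednesday (leap)
1811: Tuesday
1810: Monday
1809: Sunday
1808: Friday (leap)
1807: Thursday
1806: Wednesday
1805: Tuesday
1804: Sunday (leap)
1803: Saturday
1802: Friday
1801: Thursday
1800: Wednesday
1799: Tuesday
1798: Monday
1797: Sunday
1796: Friday (leap)
1795: Thursday
1794: Wednesday
1793: Tuesday
1792: Sunday (leap)
1791: Saturday
1790: Friday
1789: Thursday
1788: Tuesday (leap)
1787: Monday
1786: Sunday
1785: Saturday
1784: Thursday (leap)
1784 begins on a Thursday and is a leap year.

1784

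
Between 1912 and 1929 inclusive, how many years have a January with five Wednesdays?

8

January has 31 days; it has five Wednesdays when Wednesday falls among the first (month-length − 28) days — i.e. when January 1 is one of Wednesday/Tuesday/Monday.
January 1 by year: 1912:Mon✓ 1913:Wed✓ 1914:Thu 1915:Fri 1916:Sat 1917:Mon✓ 1918:Tue✓ 1919:Wed✓ 1920:Thu 1921:Sat 1922:Sun 1923:Mon✓ 1924:Tue✓ 1925:Thu 1926:Fri 1927:Sat 1928:Sun 1929:Tue✓
Years with five Wednesdays: 1912, 1913, 1917, 1918, 1919, 1923, 1924, 1929 → 8.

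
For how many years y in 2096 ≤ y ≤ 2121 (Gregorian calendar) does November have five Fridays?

8

November has 30 days; it has five Fridays when Friday falls among the first (month-length − 28) days — i.e. when November 1 is one of Friday/Thursday.
November 1 by year: 2096:Thu✓ 2097:Fri✓ 2098:Sat 2099:Sun 2100:Mon 2101:Tue 2102:Wed 2103:Thu✓ 2104:Sat 2105:Sun 2106:Mon 2107:Tue 2108:Thu✓ 2109:Fri✓ 2110:Sat 2111:Sun 2112:Tue 2113:Wed 2114:Thu✓ 2115:Fri✓ 2116:Sun 2117:Mon 2118:Tue 2119:Wed 2120:Fri✓ 2121:Sat
Years with five Fridays: 2096, 2097, 2103, 2108, 2109, 2114, 2115, 2120 → 8.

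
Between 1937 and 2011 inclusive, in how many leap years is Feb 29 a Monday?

Leap years in 1937–2011: 18 of them.
Feb 29 weekday advances by 5 (mod 7) from one leap year to the next four years later (or differs when a century non-leap intervenes).
Leap-day weekdays: 1940:Thu 1944:Tue 1948:Sun 1952:Fri 1956:Wed 1960:Mon✓ 1964:Sat 1968:Thu 1972:Tue 1976:Sun 1980:Fri 1984:Wed 1988:Mon✓ 1992:Sat 1996:Thu 2000:Tue 2004:Sun 2008:Fri
Monday: 1960, 1988 → 2.

2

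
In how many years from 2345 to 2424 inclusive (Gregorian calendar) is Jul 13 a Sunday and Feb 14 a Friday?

Check each year's weekday for Jul 13 and Feb 14:
  2345: Fri/Wed  2346: Sat/Thu  2347: Sun/Fri ✓  2348: Tue/Sat  2349: Wed/Mon  2350: Thu/Tue  2351: Fri/Wed  2352: Sun/Thu  2353: Mon/Sat  2354: Tue/Sun  2355: Wed/Mon  2356: Fri/Tue  2357: Sat/Thu  2358: Sun/Fri ✓  …(52 more)…  2411: Wed/Mon  2412: Fri/Tue  2413: Sat/Thu  2414: Sun/Fri ✓  2415: Mon/Sat  2416: Wed/Sun  2417: Thu/Tue  2418: Fri/Wed  2419: Sat/Thu  2420: Mon/Fri  2421: Tue/Sun  2422: Wed/Mon  2423: Thu/Tue  2424: Sat/Wed
Both conditions hold in: 2347, 2358, 2369, 2375, 2386, 2397, 2403, 2414 — 8.

8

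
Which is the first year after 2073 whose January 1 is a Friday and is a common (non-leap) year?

Jan 1 advances by 2 weekdays after a leap year and by 1 after a common year.
2073: Jan 1 is Sunday.
2074: Monday
2075: Tuesday
2076: Wednesday (leap)
2077: Friday
2077 begins on a Friday and is a common year.

2077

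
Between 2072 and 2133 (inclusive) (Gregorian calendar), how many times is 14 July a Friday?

Track 14 July's weekday year by year (advancing +1, or +2 across a Feb 29):
  2072: Thu  2073: Fri (+1) ✓  2074: Sat (+1)  2075: Sun (+1)  2076: Tue (+2)
  2077: Wed (+1)  2078: Thu (+1)  2079: Fri (+1) ✓  2080: Sun (+2)  2081: Mon (+1)
  2082: Tue (+1)  2083: Wed (+1)  2084: Fri (+2) ✓  2085: Sat (+1)  … (34 more years) …
  2120: Sun (+2)  2121: Mon (+1)  2122: Tue (+1)  2123: Wed (+1)  2124: Fri (+2) ✓
  2125: Sat (+1)  2126: Sun (+1)  2127: Mon (+1)  2128: Wed (+2)  2129: Thu (+1)
  2130: Fri (+1) ✓  2131: Sat (+1)  2132: Mon (+2)  2133: Tue (+1)
Friday years: 2073, 2079, 2084, 2090, 2102, 2113, 2119, 2124, 2130 — 9 in total.

9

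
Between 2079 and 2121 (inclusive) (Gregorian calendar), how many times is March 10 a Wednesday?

6

Track March 10's weekday year by year (advancing +1, or +2 across a Feb 29):
  2079: Fri  2080: Sun (+2)  2081: Mon (+1)  2082: Tue (+1)  2083: Wed (+1) ✓
  2084: Fri (+2)  2085: Sat (+1)  2086: Sun (+1)  2087: Mon (+1)  2088: Wed (+2) ✓
  2089: Thu (+1)  2090: Fri (+1)  2091: Sat (+1)  2092: Mon (+2)  … (15 more years) …
  2108: Sat (+2)  2109: Sun (+1)  2110: Mon (+1)  2111: Tue (+1)  2112: Thu (+2)
  2113: Fri (+1)  2114: Sat (+1)  2115: Sun (+1)  2116: Tue (+2)  2117: Wed (+1) ✓
  2118: Thu (+1)  2119: Fri (+1)  2120: Sun (+2)  2121: Mon (+1)
Wednesday years: 2083, 2088, 2094, 2100, 2106, 2117 — 6 in total.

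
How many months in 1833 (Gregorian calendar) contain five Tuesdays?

A month of length L has five Tuesdays iff its first Tuesday is on day ≤ L−28 (so day 1–3 in a 31-day month, 1–2 in a 30-day month, day 1 in a leap February).
Checking each month of 1833: Jan starts Tue (31d) ✓; Feb starts Fri (28d); Mar starts Fri (31d); Apr starts Mon (30d) ✓; May starts Wed (31d); Jun starts Sat (30d); Jul starts Mon (31d) ✓; Aug starts Thu (31d); Sep starts Sun (30d); Oct starts Tue (31d) ✓; Nov starts Fri (30d); Dec starts Sun (31d) ✓.
Five-Tuesday months: January, April, July, October, December → 5.

5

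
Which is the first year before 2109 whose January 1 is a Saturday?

2107

Jan 1 advances by 2 weekdays after a leap year and by 1 after a common year.
2109: Jan 1 is Tuesday.
2108: Sunday (leap)
2107: Saturday
2107 begins on a Saturday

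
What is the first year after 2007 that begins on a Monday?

Jan 1 advances by 2 weekdays after a leap year and by 1 after a common year.
2007: Jan 1 is Monday.
2008: Tuesday (leap)
2009: Thursday
2010: Friday
2011: Saturday
2012: Sunday (leap)
2013: Tuesday
2014: Wednesday
2015: Thursday
2016: Friday (leap)
2017: Sunday
2018: Monday
2018 begins on a Monday

2018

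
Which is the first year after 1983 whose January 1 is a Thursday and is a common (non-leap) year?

Jan 1 advances by 2 weekdays after a leap year and by 1 after a common year.
1983: Jan 1 is Saturday.
1984: Sunday (leap)
1985: Tuesday
1986: Wednesday
1987: Thursday
1987 begins on a Thursday and is a common year.

1987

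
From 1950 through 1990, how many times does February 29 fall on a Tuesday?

1

Leap years in 1950–1990: 10 of them.
Feb 29 weekday advances by 5 (mod 7) from one leap year to the next four years later (or differs when a century non-leap intervenes).
Leap-day weekdays: 1952:Fri 1956:Wed 1960:Mon 1964:Sat 1968:Thu 1972:Tue✓ 1976:Sun 1980:Fri 1984:Wed 1988:Mon
Tuesday: 1972 → 1.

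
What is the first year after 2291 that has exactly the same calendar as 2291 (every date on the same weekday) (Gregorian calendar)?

2303

Two years share a calendar iff Jan 1 falls on the same weekday and both are leap or both are common. 2291: Jan 1 is Thursday, common year.
2292: Jan 1 Friday, leap
2293: Jan 1 Sunday, common
2294: Jan 1 Monday, common
2295: Jan 1 Tuesday, common
2296: Jan 1 Wednesday, leap
2297: Jan 1 Friday, common
2298: Jan 1 Saturday, common
2299: Jan 1 Sunday, common
2300: Jan 1 Monday, common
2301: Jan 1 Tuesday, common
2302: Jan 1 Wednesday, common
2303: Jan 1 Thursday, common
2303 matches on both conditions.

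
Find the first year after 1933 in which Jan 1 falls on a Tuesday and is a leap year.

1952

Jan 1 advances by 2 weekdays after a leap year and by 1 after a common year.
1933: Jan 1 is Sunday.
1934: Monday
1935: Tuesday
1936: Wednesday (leap)
1937: Friday
1938: Saturday
1939: Sunday
1940: Monday (leap)
1941: Wednesday
1942: Thursday
1943: Friday
1944: Saturday (leap)
1945: Monday
1946: Tuesday
1947: Wednesday
1948: Thursday (leap)
1949: Saturday
1950: Sunday
1951: Monday
1952: Tuesday (leap)
1952 begins on a Tuesday and is a leap year.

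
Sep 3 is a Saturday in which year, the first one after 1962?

1966

From one year to the next, a fixed date's weekday advances by 1, or by 2 when a Feb 29 lies between the two dates.
1962: September 3 is Monday.
1963: Tuesday (+1)
1964: Thursday (+2)
1965: Friday (+1)
1966: Saturday (+1)
Sep 3 falls on a Saturday in 1966.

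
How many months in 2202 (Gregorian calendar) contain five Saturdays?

A month of length L has five Saturdays iff its first Saturday is on day ≤ L−28 (so day 1–3 in a 31-day month, 1–2 in a 30-day month, day 1 in a leap February).
Checking each month of 2202: Jan starts Fri (31d) ✓; Feb starts Mon (28d); Mar starts Mon (31d); Apr starts Thu (30d); May starts Sat (31d) ✓; Jun starts Tue (30d); Jul starts Thu (31d) ✓; Aug starts Sun (31d); Sep starts Wed (30d); Oct starts Fri (31d) ✓; Nov starts Mon (30d); Dec starts Wed (31d).
Five-Saturday months: January, May, July, October → 4.

4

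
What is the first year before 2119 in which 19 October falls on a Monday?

2116

From one year to the next, a fixed date's weekday advances by 1, or by 2 when a Feb 29 lies between the two dates.
2119: October 19 is Thursday.
2118: Wednesday (−1)
2117: Tuesday (−1)
2116: Monday (−1)
19 October falls on a Monday in 2116.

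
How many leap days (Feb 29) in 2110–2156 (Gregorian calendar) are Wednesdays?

1

Leap years in 2110–2156: 12 of them.
Feb 29 weekday advances by 5 (mod 7) from one leap year to the next four years later (or differs when a century non-leap intervenes).
Leap-day weekdays: 2112:Mon 2116:Sat 2120:Thu 2124:Tue 2128:Sun 2132:Fri 2136:Wed✓ 2140:Mon 2144:Sat 2148:Thu 2152:Tue 2156:Sun
Wednesday: 2136 → 1.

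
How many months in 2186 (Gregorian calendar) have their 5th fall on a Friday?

Check the 5th of each month of 2186: Jan 5: Thu, Feb 5: Sun, Mar 5: Sun, Apr 5: Wed, May 5: Fri, Jun 5: Mon, Jul 5: Wed, Aug 5: Sat, Sep 5: Tue, Oct 5: Thu, Nov 5: Sun, Dec 5: Tue.
Friday occurs in May — 1 month.

1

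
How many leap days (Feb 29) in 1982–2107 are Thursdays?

4

Leap years in 1982–2107: 30 of them.
Feb 29 weekday advances by 5 (mod 7) from one leap year to the next four years later (or differs when a century non-leap intervenes).
Leap-day weekdays: 1984:Wed 1988:Mon 1992:Sat 1996:Thu✓ 2000:Tue 2004:Sun 2008:Fri 2012:Wed 2016:Mon 2020:Sat 2024:Thu✓ 2028:Tue 2032:Sun …(4 more)… 2052:Thu✓ 2056:Tue 2060:Sun 2064:Fri 2068:Wed 2072:Mon 2076:Sat 2080:Thu✓ 2084:Tue 2088:Sun 2092:Fri 2096:Wed 2104:Fri
Thursday: 1996, 2024, 2052, 2080 → 4.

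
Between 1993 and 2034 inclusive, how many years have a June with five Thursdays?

13

June has 30 days; it has five Thursdays when Thursday falls among the first (month-length − 28) days — i.e. when June 1 is one of Thursday/Wednesday.
June 1 by year: 1993:Tue 1994:Wed✓ 1995:Thu✓ 1996:Sat 1997:Sun 1998:Mon 1999:Tue 2000:Thu✓ 2001:Fri 2002:Sat 2003:Sun 2004:Tue 2005:Wed✓ 2006:Thu✓ 2007:Fri …(12 more)… 2020:Mon 2021:Tue 2022:Wed✓ 2023:Thu✓ 2024:Sat 2025:Sun 2026:Mon 2027:Tue 2028:Thu✓ 2029:Fri 2030:Sat 2031:Sun 2032:Tue 2033:Wed✓ 2034:Thu✓
Years with five Thursdays: 1994, 1995, 2000, 2005, 2006, 2011, 2016, 2017, 2022, 2023, 2028, 2033, 2034 → 13.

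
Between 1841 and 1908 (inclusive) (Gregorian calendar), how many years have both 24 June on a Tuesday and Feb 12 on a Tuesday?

Check each year's weekday for 24 June and Feb 12:
  1841: Thu/Fri  1842: Fri/Sat  1843: Sat/Sun  1844: Mon/Mon  1845: Tue/Wed  1846: Wed/Thu  1847: Thu/Fri  1848: Sat/Sat  1849: Sun/Mon  1850: Mon/Tue  1851: Tue/Wed  1852: Thu/Thu  1853: Fri/Sat  1854: Sat/Sun  …(40 more)…  1895: Mon/Tue  1896: Wed/Wed  1897: Thu/Fri  1898: Fri/Sat  1899: Sat/Sun  1900: Sun/Mon  1901: Mon/Tue  1902: Tue/Wed  1903: Wed/Thu  1904: Fri/Fri  1905: Sat/Sun  1906: Sun/Mon  1907: Mon/Tue  1908: Wed/Wed
Both conditions hold in: 1856, 1884 — 2.

2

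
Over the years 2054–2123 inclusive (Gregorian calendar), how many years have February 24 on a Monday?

Track February 24's weekday year by year (advancing +1, or +2 across a Feb 29):
  2054: Tue  2055: Wed (+1)  2056: Thu (+1)  2057: Sat (+2)  2058: Sun (+1)
  2059: Mon (+1) ✓  2060: Tue (+1)  2061: Thu (+2)  2062: Fri (+1)  2063: Sat (+1)
  2064: Sun (+1)  2065: Tue (+2)  2066: Wed (+1)  2067: Thu (+1)  … (42 more years) …
  2110: Mon (+1) ✓  2111: Tue (+1)  2112: Wed (+1)  2113: Fri (+2)  2114: Sat (+1)
  2115: Sun (+1)  2116: Mon (+1) ✓  2117: Wed (+2)  2118: Thu (+1)  2119: Fri (+1)
  2120: Sat (+1)  2121: Mon (+2) ✓  2122: Tue (+1)  2123: Wed (+1)
Monday years: 2059, 2070, 2076, 2081, 2087, 2098, 2110, 2116, 2121 — 9 in total.

9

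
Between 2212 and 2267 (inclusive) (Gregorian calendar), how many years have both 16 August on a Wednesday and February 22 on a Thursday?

Check each year's weekday for 16 August and February 22:
  2212: Sun/Sat  2213: Mon/Mon  2214: Tue/Tue  2215: Wed/Wed  2216: Fri/Thu  2217: Sat/Sat  2218: Sun/Sun  2219: Mon/Mon  2220: Wed/Tue  2221: Thu/Thu  2222: Fri/Fri  2223: Sat/Sat  2224: Mon/Sun  2225: Tue/Tue  …(28 more)…  2254: Wed/Wed  2255: Thu/Thu  2256: Sat/Fri  2257: Sun/Sun  2258: Mon/Mon  2259: Tue/Tue  2260: Thu/Wed  2261: Fri/Fri  2262: Sat/Sat  2263: Sun/Sun  2264: Tue/Mon  2265: Wed/Wed  2266: Thu/Thu  2267: Fri/Fri
Both conditions hold in: no year — 0.

0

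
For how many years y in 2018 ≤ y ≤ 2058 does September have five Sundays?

13

September has 30 days; it has five Sundays when Sunday falls among the first (month-length − 28) days — i.e. when September 1 is one of Sunday/Saturday.
September 1 by year: 2018:Sat✓ 2019:Sun✓ 2020:Tue 2021:Wed 2022:Thu 2023:Fri 2024:Sun✓ 2025:Mon 2026:Tue 2027:Wed 2028:Fri 2029:Sat✓ 2030:Sun✓ 2031:Mon 2032:Wed …(11 more)… 2044:Thu 2045:Fri 2046:Sat✓ 2047:Sun✓ 2048:Tue 2049:Wed 2050:Thu 2051:Fri 2052:Sun✓ 2053:Mon 2054:Tue 2055:Wed 2056:Fri 2057:Sat✓ 2058:Sun✓
Years with five Sundays: 2018, 2019, 2024, 2029, 2030, 2035, 2040, 2041, 2046, 2047, 2052, 2057, 2058 → 13.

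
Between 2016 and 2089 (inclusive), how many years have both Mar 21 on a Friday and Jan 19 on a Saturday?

Check each year's weekday for Mar 21 and Jan 19:
  2016: Mon/Tue  2017: Tue/Thu  2018: Wed/Fri  2019: Thu/Sat  2020: Sat/Sun  2021: Sun/Tue  2022: Mon/Wed  2023: Tue/Thu  2024: Thu/Fri  2025: Fri/Sun  2026: Sat/Mon  2027: Sun/Tue  2028: Tue/Wed  2029: Wed/Fri  …(46 more)…  2076: Sat/Sun  2077: Sun/Tue  2078: Mon/Wed  2079: Tue/Thu  2080: Thu/Fri  2081: Fri/Sun  2082: Sat/Mon  2083: Sun/Tue  2084: Tue/Wed  2085: Wed/Fri  2086: Thu/Sat  2087: Fri/Sun  2088: Sun/Mon  2089: Mon/Wed
Both conditions hold in: 2036, 2064 — 2.

2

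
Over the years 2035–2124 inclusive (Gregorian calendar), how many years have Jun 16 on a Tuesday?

Track Jun 16's weekday year by year (advancing +1, or +2 across a Feb 29):
  2035: Sat  2036: Mon (+2)  2037: Tue (+1) ✓  2038: Wed (+1)  2039: Thu (+1)
  2040: Sat (+2)  2041: Sun (+1)  2042: Mon (+1)  2043: Tue (+1) ✓  2044: Thu (+2)
  2045: Fri (+1)  2046: Sat (+1)  2047: Sun (+1)  2048: Tue (+2) ✓  … (62 more years) …
  2111: Tue (+1) ✓  2112: Thu (+2)  2113: Fri (+1)  2114: Sat (+1)  2115: Sun (+1)
  2116: Tue (+2) ✓  2117: Wed (+1)  2118: Thu (+1)  2119: Fri (+1)  2120: Sun (+2)
  2121: Mon (+1)  2122: Tue (+1) ✓  2123: Wed (+1)  2124: Fri (+2)
Tuesday years: 2037, 2043, 2048, 2054, 2065, 2071, 2076, 2082, 2093, 2099, 2105, 2111, 2116, 2122 — 14 in total.

14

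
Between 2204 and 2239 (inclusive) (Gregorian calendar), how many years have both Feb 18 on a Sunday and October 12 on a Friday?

Check each year's weekday for Feb 18 and October 12:
  2204: Sat/Fri  2205: Mon/Sat  2206: Tue/Sun  2207: Wed/Mon  2208: Thu/Wed  2209: Sat/Thu  2210: Sun/Fri ✓  2211: Mon/Sat  2212: Tue/Mon  2213: Thu/Tue  2214: Fri/Wed  2215: Sat/Thu  2216: Sun/Sat  2217: Tue/Sun  …(8 more)…  2226: Sat/Thu  2227: Sun/Fri ✓  2228: Mon/Sun  2229: Wed/Mon  2230: Thu/Tue  2231: Fri/Wed  2232: Sat/Fri  2233: Mon/Sat  2234: Tue/Sun  2235: Wed/Mon  2236: Thu/Wed  2237: Sat/Thu  2238: Sun/Fri ✓  2239: Mon/Sat
Both conditions hold in: 2210, 2221, 2227, 2238 — 4.

4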